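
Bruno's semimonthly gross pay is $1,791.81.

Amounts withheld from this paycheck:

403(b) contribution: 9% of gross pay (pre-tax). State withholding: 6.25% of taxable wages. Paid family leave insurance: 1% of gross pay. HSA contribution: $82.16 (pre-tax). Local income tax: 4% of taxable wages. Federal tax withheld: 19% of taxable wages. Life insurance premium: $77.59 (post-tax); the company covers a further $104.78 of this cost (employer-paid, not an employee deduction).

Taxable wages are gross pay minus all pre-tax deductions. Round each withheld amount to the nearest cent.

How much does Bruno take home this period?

$999.98

HSA contribution: $82.16
403(b) contribution: $1,791.81 × 0.09 = $161.26
Pre-tax total = $82.16 + $161.26 = $243.42
Taxable wages = $1,791.81 − $243.42 = $1,548.39
Federal tax withheld: $1,548.39 × 0.19 = $294.19
Local income tax: $1,548.39 × 0.04 = $61.94
State withholding: $1,548.39 × 0.0625 = $96.77
Paid family leave insurance: $1,791.81 × 0.01 = $17.92
Life insurance premium: $77.59
(Employer's $104.78 toward life insurance premium is not withheld from the employee.)
Total deductions = $82.16 + $161.26 + $294.19 + $61.94 + $96.77 + $17.92 + $77.59 = $791.83
Net pay = $1,791.81 − $791.83 = $999.98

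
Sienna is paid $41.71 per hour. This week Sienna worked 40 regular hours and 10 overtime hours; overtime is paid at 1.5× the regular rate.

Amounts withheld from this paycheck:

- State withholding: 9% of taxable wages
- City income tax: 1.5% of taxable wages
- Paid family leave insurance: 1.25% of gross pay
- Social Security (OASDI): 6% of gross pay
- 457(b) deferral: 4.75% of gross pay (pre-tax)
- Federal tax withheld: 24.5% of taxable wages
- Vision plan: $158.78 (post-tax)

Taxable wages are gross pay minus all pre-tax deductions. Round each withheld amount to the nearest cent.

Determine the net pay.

$1,095.20

Regular pay: 40 × $41.71 = $1,668.40
Overtime pay: 10 × $41.71 × 1.5 = $625.65
Gross pay = $1,668.40 + $625.65 = $2,294.05
457(b) deferral: $2,294.05 × 0.0475 = $108.97
Taxable wages = $2,294.05 − $108.97 = $2,185.08
State withholding: $2,185.08 × 0.09 = $196.66
City income tax: $2,185.08 × 0.015 = $32.78
Federal tax withheld: $2,185.08 × 0.245 = $535.34
Paid family leave insurance: $2,294.05 × 0.0125 = $28.68
Social Security (OASDI): $2,294.05 × 0.06 = $137.64
Vision plan: $158.78
Total deductions = $108.97 + $196.66 + $32.78 + $535.34 + $28.68 + $137.64 + $158.78 = $1,198.85
Net pay = $2,294.05 − $1,198.85 = $1,095.20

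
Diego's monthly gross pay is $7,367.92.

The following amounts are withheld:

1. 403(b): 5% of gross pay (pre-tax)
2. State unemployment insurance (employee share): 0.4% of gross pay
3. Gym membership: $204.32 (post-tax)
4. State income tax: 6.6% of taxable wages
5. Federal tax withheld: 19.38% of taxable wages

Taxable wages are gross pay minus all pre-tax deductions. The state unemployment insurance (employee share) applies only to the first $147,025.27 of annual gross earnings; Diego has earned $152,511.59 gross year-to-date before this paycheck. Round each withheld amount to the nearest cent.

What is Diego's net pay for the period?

$4,976.72

403(b): $7,367.92 × 0.05 = $368.40
Taxable wages = $7,367.92 − $368.40 = $6,999.52
Federal tax withheld: $6,999.52 × 0.1938 = $1,356.51
State income tax: $6,999.52 × 0.066 = $461.97
State unemployment insurance (employee share): annual cap $147,025.27 already reached (YTD $152,511.59), so $0.00
Gym membership: $204.32
Total deductions = $368.40 + $1,356.51 + $461.97 + $0.00 + $204.32 = $2,391.20
Net pay = $7,367.92 − $2,391.20 = $4,976.72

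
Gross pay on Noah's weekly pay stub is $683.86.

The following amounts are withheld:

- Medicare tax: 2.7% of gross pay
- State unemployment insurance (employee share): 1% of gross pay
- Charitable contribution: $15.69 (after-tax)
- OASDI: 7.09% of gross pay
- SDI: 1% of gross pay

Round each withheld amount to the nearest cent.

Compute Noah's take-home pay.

$587.54

SDI: $683.86 × 0.01 = $6.84
Medicare tax: $683.86 × 0.027 = $18.46
State unemployment insurance (employee share): $683.86 × 0.01 = $6.84
OASDI: $683.86 × 0.0709 = $48.49
Charitable contribution: $15.69
Total deductions = $6.84 + $18.46 + $6.84 + $48.49 + $15.69 = $96.32
Net pay = $683.86 − $96.32 = $587.54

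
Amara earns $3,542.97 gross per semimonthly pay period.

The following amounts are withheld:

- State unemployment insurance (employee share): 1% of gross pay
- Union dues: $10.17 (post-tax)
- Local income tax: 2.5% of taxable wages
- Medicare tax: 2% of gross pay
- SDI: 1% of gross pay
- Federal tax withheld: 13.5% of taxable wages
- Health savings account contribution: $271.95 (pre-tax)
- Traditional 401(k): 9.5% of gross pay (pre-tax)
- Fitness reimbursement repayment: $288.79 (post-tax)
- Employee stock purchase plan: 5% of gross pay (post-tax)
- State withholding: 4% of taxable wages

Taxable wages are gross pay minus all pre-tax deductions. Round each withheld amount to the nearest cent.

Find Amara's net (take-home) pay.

$1,729.72

Health savings account contribution: $271.95
Traditional 401(k): $3,542.97 × 0.095 = $336.58
Pre-tax total = $271.95 + $336.58 = $608.53
Taxable wages = $3,542.97 − $608.53 = $2,934.44
Local income tax: $2,934.44 × 0.025 = $73.36
State withholding: $2,934.44 × 0.04 = $117.38
Federal tax withheld: $2,934.44 × 0.135 = $396.15
State unemployment insurance (employee share): $3,542.97 × 0.01 = $35.43
Medicare tax: $3,542.97 × 0.02 = $70.86
SDI: $3,542.97 × 0.01 = $35.43
Fitness reimbursement repayment: $288.79
Union dues: $10.17
Employee stock purchase plan: $3,542.97 × 0.05 = $177.15
Total deductions = $271.95 + $336.58 + $73.36 + $117.38 + $396.15 + $35.43 + $70.86 + $35.43 + $288.79 + $10.17 + $177.15 = $1,813.25
Net pay = $3,542.97 − $1,813.25 = $1,729.72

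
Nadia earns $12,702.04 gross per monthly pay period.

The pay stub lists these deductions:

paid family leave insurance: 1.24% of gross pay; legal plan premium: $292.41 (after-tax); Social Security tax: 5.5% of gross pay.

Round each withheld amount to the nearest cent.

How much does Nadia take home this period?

Paid family leave insurance: $12,702.04 × 0.0124 = $157.51
Social Security tax: $12,702.04 × 0.055 = $698.61
Legal plan premium: $292.41
Total deductions = $157.51 + $698.61 + $292.41 = $1,148.53
Net pay = $12,702.04 − $1,148.53 = $11,553.51

$11,553.51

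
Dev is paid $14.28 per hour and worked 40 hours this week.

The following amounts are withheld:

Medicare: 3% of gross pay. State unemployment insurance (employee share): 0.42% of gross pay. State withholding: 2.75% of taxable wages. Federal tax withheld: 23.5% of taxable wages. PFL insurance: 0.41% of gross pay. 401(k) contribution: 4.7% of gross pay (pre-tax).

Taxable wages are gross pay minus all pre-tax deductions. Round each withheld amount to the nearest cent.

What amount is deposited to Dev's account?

Gross pay: 40 × $14.28 = $571.20
401(k) contribution: $571.20 × 0.047 = $26.85
Taxable wages = $571.20 − $26.85 = $544.35
State withholding: $544.35 × 0.0275 = $14.97
Federal tax withheld: $544.35 × 0.235 = $127.92
PFL insurance: $571.20 × 0.0041 = $2.34
State unemployment insurance (employee share): $571.20 × 0.0042 = $2.40
Medicare: $571.20 × 0.03 = $17.14
Total deductions = $26.85 + $14.97 + $127.92 + $2.34 + $2.40 + $17.14 = $191.62
Net pay = $571.20 − $191.62 = $379.58

$379.58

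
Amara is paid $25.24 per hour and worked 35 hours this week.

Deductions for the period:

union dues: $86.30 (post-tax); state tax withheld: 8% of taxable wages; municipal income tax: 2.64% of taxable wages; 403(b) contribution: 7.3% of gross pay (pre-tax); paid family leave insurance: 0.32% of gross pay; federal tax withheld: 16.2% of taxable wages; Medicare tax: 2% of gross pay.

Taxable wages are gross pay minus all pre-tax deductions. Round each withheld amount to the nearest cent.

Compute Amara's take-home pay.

Gross pay: 35 × $25.24 = $883.40
403(b) contribution: $883.40 × 0.073 = $64.49
Taxable wages = $883.40 − $64.49 = $818.91
Federal tax withheld: $818.91 × 0.162 = $132.66
State tax withheld: $818.91 × 0.08 = $65.51
Municipal income tax: $818.91 × 0.0264 = $21.62
Medicare tax: $883.40 × 0.02 = $17.67
Paid family leave insurance: $883.40 × 0.0032 = $2.83
Union dues: $86.30
Total deductions = $64.49 + $132.66 + $65.51 + $21.62 + $17.67 + $2.83 + $86.30 = $391.08
Net pay = $883.40 − $391.08 = $492.32

$492.32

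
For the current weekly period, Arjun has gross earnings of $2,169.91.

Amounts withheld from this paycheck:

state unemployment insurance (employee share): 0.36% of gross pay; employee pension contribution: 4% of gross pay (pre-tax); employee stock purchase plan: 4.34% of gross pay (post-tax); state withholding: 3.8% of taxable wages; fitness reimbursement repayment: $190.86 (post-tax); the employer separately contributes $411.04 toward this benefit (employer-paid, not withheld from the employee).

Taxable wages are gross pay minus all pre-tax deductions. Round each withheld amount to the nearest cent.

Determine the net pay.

$1,711.11

Employee pension contribution: $2,169.91 × 0.04 = $86.80
Taxable wages = $2,169.91 − $86.80 = $2,083.11
State withholding: $2,083.11 × 0.038 = $79.16
State unemployment insurance (employee share): $2,169.91 × 0.0036 = $7.81
Employee stock purchase plan: $2,169.91 × 0.0434 = $94.17
Fitness reimbursement repayment: $190.86
(Employer's $411.04 toward fitness reimbursement repayment is not withheld from the employee.)
Total deductions = $86.80 + $79.16 + $7.81 + $94.17 + $190.86 = $458.80
Net pay = $2,169.91 − $458.80 = $1,711.11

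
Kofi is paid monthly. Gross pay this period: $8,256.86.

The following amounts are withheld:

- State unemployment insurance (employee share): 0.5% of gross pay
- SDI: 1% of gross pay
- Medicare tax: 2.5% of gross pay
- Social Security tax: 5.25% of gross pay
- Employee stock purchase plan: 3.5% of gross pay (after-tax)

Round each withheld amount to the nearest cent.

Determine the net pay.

Medicare tax: $8,256.86 × 0.025 = $206.42
State unemployment insurance (employee share): $8,256.86 × 0.005 = $41.28
Social Security tax: $8,256.86 × 0.0525 = $433.49
SDI: $8,256.86 × 0.01 = $82.57
Employee stock purchase plan: $8,256.86 × 0.035 = $288.99
Total deductions = $206.42 + $41.28 + $433.49 + $82.57 + $288.99 = $1,052.75
Net pay = $8,256.86 − $1,052.75 = $7,204.11

$7,204.11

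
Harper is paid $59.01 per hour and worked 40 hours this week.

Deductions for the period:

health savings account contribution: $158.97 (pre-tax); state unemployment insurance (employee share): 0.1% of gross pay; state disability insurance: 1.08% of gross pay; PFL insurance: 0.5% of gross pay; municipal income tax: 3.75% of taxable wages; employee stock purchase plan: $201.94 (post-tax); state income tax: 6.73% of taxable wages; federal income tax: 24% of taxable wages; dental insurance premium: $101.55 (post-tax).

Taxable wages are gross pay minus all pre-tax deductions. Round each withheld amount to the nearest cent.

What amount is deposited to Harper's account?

Gross pay: 40 × $59.01 = $2,360.40
Health savings account contribution: $158.97
Taxable wages = $2,360.40 − $158.97 = $2,201.43
State income tax: $2,201.43 × 0.0673 = $148.16
Municipal income tax: $2,201.43 × 0.0375 = $82.55
Federal income tax: $2,201.43 × 0.24 = $528.34
State unemployment insurance (employee share): $2,360.40 × 0.001 = $2.36
State disability insurance: $2,360.40 × 0.0108 = $25.49
PFL insurance: $2,360.40 × 0.005 = $11.80
Employee stock purchase plan: $201.94
Dental insurance premium: $101.55
Total deductions = $158.97 + $148.16 + $82.55 + $528.34 + $2.36 + $25.49 + $11.80 + $201.94 + $101.55 = $1,261.16
Net pay = $2,360.40 − $1,261.16 = $1,099.24

$1,099.24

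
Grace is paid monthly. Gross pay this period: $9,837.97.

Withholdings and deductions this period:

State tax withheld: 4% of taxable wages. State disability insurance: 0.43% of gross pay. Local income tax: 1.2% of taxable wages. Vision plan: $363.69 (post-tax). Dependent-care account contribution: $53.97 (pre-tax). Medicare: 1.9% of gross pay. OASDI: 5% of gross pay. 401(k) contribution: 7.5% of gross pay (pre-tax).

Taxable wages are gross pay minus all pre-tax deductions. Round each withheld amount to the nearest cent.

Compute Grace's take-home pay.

$7,490.94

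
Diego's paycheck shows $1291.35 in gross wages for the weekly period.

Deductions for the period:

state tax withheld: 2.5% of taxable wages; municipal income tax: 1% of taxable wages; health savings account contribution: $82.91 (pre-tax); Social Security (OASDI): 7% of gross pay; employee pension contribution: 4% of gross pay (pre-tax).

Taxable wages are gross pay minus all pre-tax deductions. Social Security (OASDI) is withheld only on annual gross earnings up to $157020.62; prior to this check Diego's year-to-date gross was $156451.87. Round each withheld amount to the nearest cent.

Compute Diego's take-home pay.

$1076.49

Health savings account contribution: $82.91
Employee pension contribution: $1291.35 × 0.04 = $51.65
Pre-tax total = $82.91 + $51.65 = $134.56
Taxable wages = $1291.35 − $134.56 = $1156.79
State tax withheld: $1156.79 × 0.025 = $28.92
Municipal income tax: $1156.79 × 0.01 = $11.57
Social Security (OASDI): only $157020.62 − $156451.87 = $568.75 of this check is subject → $568.75 × 0.07 = $39.81
Total deductions = $82.91 + $51.65 + $28.92 + $11.57 + $39.81 = $214.86
Net pay = $1291.35 − $214.86 = $1076.49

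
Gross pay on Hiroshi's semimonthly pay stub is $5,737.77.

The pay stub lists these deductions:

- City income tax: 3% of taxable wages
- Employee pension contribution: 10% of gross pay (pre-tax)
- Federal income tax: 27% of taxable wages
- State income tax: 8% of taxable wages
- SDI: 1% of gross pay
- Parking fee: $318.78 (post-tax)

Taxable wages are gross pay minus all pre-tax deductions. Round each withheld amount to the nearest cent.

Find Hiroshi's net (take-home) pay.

$2,825.51

Employee pension contribution: $5,737.77 × 0.1 = $573.78
Taxable wages = $5,737.77 − $573.78 = $5,163.99
State income tax: $5,163.99 × 0.08 = $413.12
City income tax: $5,163.99 × 0.03 = $154.92
Federal income tax: $5,163.99 × 0.27 = $1,394.28
SDI: $5,737.77 × 0.01 = $57.38
Parking fee: $318.78
Total deductions = $573.78 + $413.12 + $154.92 + $1,394.28 + $57.38 + $318.78 = $2,912.26
Net pay = $5,737.77 − $2,912.26 = $2,825.51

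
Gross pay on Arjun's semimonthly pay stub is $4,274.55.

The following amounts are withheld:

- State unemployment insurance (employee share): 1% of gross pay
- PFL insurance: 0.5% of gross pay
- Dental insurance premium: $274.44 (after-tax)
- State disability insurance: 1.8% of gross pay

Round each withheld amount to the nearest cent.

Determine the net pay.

State unemployment insurance (employee share): $4,274.55 × 0.01 = $42.75
PFL insurance: $4,274.55 × 0.005 = $21.37
State disability insurance: $4,274.55 × 0.018 = $76.94
Dental insurance premium: $274.44
Total deductions = $42.75 + $21.37 + $76.94 + $274.44 = $415.50
Net pay = $4,274.55 − $415.50 = $3,859.05

$3,859.05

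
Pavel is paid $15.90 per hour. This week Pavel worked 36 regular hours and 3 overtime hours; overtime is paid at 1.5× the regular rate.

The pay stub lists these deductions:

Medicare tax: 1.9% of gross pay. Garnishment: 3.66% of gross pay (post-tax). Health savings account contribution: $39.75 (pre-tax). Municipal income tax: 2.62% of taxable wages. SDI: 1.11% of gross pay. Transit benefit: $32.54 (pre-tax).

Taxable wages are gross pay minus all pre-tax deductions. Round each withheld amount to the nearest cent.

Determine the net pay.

Regular pay: 36 × $15.90 = $572.40
Overtime pay: 3 × $15.90 × 1.5 = $71.55
Gross pay = $572.40 + $71.55 = $643.95
Health savings account contribution: $39.75
Transit benefit: $32.54
Pre-tax total = $39.75 + $32.54 = $72.29
Taxable wages = $643.95 − $72.29 = $571.66
Municipal income tax: $571.66 × 0.0262 = $14.98
Medicare tax: $643.95 × 0.019 = $12.24
SDI: $643.95 × 0.0111 = $7.15
Garnishment: $643.95 × 0.0366 = $23.57
Total deductions = $39.75 + $32.54 + $14.98 + $12.24 + $7.15 + $23.57 = $130.23
Net pay = $643.95 − $130.23 = $513.72

$513.72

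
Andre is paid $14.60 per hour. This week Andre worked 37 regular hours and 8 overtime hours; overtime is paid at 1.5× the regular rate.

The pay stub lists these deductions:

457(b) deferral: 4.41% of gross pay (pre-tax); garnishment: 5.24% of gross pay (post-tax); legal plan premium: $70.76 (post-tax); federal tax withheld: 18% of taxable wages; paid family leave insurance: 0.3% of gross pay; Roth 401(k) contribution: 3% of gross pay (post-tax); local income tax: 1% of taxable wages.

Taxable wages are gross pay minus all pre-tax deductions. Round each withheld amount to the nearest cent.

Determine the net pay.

Regular pay: 37 × $14.60 = $540.20
Overtime pay: 8 × $14.60 × 1.5 = $175.20
Gross pay = $540.20 + $175.20 = $715.40
457(b) deferral: $715.40 × 0.0441 = $31.55
Taxable wages = $715.40 − $31.55 = $683.85
Local income tax: $683.85 × 0.01 = $6.84
Federal tax withheld: $683.85 × 0.18 = $123.09
Paid family leave insurance: $715.40 × 0.003 = $2.15
Legal plan premium: $70.76
Roth 401(k) contribution: $715.40 × 0.03 = $21.46
Garnishment: $715.40 × 0.0524 = $37.49
Total deductions = $31.55 + $6.84 + $123.09 + $2.15 + $70.76 + $21.46 + $37.49 = $293.34
Net pay = $715.40 − $293.34 = $422.06

$422.06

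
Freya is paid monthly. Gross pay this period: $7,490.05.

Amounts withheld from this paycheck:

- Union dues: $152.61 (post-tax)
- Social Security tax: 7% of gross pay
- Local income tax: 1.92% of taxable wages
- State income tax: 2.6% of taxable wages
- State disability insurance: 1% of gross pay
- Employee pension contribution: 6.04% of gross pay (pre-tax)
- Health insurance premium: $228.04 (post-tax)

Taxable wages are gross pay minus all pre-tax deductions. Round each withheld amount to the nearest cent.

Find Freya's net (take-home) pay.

$5,739.70

Employee pension contribution: $7,490.05 × 0.0604 = $452.40
Taxable wages = $7,490.05 − $452.40 = $7,037.65
Local income tax: $7,037.65 × 0.0192 = $135.12
State income tax: $7,037.65 × 0.026 = $182.98
Social Security tax: $7,490.05 × 0.07 = $524.30
State disability insurance: $7,490.05 × 0.01 = $74.90
Health insurance premium: $228.04
Union dues: $152.61
Total deductions = $452.40 + $135.12 + $182.98 + $524.30 + $74.90 + $228.04 + $152.61 = $1,750.35
Net pay = $7,490.05 − $1,750.35 = $5,739.70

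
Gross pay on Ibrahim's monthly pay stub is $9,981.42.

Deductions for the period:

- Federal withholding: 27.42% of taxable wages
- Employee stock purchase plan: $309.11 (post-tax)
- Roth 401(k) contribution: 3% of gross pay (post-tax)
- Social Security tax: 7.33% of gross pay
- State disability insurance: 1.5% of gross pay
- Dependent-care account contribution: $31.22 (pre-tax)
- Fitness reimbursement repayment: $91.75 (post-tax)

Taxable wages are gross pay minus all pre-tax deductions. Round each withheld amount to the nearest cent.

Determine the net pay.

Dependent-care account contribution: $31.22
Taxable wages = $9,981.42 − $31.22 = $9,950.20
Federal withholding: $9,950.20 × 0.2742 = $2,728.34
State disability insurance: $9,981.42 × 0.015 = $149.72
Social Security tax: $9,981.42 × 0.0733 = $731.64
Employee stock purchase plan: $309.11
Roth 401(k) contribution: $9,981.42 × 0.03 = $299.44
Fitness reimbursement repayment: $91.75
Total deductions = $31.22 + $2,728.34 + $149.72 + $731.64 + $309.11 + $299.44 + $91.75 = $4,341.22
Net pay = $9,981.42 − $4,341.22 = $5,640.20

$5,640.20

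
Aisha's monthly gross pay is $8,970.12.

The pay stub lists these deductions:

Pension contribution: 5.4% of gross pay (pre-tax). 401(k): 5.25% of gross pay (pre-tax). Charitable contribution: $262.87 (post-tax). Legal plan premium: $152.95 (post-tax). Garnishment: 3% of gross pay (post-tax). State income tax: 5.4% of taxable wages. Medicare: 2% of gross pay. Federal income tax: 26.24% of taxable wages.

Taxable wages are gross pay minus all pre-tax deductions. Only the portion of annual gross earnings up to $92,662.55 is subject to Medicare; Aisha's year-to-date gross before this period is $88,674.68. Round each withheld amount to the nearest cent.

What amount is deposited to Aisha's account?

Pension contribution: $8,970.12 × 0.054 = $484.39
401(k): $8,970.12 × 0.0525 = $470.93
Pre-tax total = $484.39 + $470.93 = $955.32
Taxable wages = $8,970.12 − $955.32 = $8,014.80
State income tax: $8,014.80 × 0.054 = $432.80
Federal income tax: $8,014.80 × 0.2624 = $2,103.08
Medicare: only $92,662.55 − $88,674.68 = $3,987.87 of this check is subject → $3,987.87 × 0.02 = $79.76
Legal plan premium: $152.95
Charitable contribution: $262.87
Garnishment: $8,970.12 × 0.03 = $269.10
Total deductions = $484.39 + $470.93 + $432.80 + $2,103.08 + $79.76 + $152.95 + $262.87 + $269.10 = $4,255.88
Net pay = $8,970.12 − $4,255.88 = $4,714.24

$4,714.24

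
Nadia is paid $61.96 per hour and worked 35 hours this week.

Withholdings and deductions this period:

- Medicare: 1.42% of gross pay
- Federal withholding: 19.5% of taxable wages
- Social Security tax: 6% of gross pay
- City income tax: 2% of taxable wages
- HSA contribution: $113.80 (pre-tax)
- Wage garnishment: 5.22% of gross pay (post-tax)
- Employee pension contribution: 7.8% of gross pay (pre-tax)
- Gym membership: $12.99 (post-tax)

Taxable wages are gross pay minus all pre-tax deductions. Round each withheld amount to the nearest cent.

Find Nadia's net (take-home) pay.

Gross pay: 35 × $61.96 = $2168.60
Employee pension contribution: $2168.60 × 0.078 = $169.15
HSA contribution: $113.80
Pre-tax total = $169.15 + $113.80 = $282.95
Taxable wages = $2168.60 − $282.95 = $1885.65
Federal withholding: $1885.65 × 0.195 = $367.70
City income tax: $1885.65 × 0.02 = $37.71
Medicare: $2168.60 × 0.0142 = $30.79
Social Security tax: $2168.60 × 0.06 = $130.12
Gym membership: $12.99
Wage garnishment: $2168.60 × 0.0522 = $113.20
Total deductions = $169.15 + $113.80 + $367.70 + $37.71 + $30.79 + $130.12 + $12.99 + $113.20 = $975.46
Net pay = $2168.60 − $975.46 = $1193.14

$1193.14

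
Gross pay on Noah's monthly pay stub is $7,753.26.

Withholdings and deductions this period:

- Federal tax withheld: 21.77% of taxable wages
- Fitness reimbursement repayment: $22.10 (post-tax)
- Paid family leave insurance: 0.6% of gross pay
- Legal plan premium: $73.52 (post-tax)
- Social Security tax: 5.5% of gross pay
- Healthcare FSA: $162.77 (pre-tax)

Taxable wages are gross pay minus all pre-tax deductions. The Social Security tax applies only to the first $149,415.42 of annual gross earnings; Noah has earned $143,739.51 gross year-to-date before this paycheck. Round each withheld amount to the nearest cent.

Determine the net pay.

Healthcare FSA: $162.77
Taxable wages = $7,753.26 − $162.77 = $7,590.49
Federal tax withheld: $7,590.49 × 0.2177 = $1,652.45
Social Security tax: only $149,415.42 − $143,739.51 = $5,675.91 of this check is subject → $5,675.91 × 0.055 = $312.18
Paid family leave insurance: $7,753.26 × 0.006 = $46.52
Fitness reimbursement repayment: $22.10
Legal plan premium: $73.52
Total deductions = $162.77 + $1,652.45 + $312.18 + $46.52 + $22.10 + $73.52 = $2,269.54
Net pay = $7,753.26 − $2,269.54 = $5,483.72

$5,483.72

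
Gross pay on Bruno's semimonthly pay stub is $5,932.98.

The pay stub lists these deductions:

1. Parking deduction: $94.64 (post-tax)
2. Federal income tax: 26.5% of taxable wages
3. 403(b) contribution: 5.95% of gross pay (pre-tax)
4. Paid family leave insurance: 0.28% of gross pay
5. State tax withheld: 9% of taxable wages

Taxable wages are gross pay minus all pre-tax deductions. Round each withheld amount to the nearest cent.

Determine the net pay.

$3,487.83

403(b) contribution: $5,932.98 × 0.0595 = $353.01
Taxable wages = $5,932.98 − $353.01 = $5,579.97
Federal income tax: $5,579.97 × 0.265 = $1,478.69
State tax withheld: $5,579.97 × 0.09 = $502.20
Paid family leave insurance: $5,932.98 × 0.0028 = $16.61
Parking deduction: $94.64
Total deductions = $353.01 + $1,478.69 + $502.20 + $16.61 + $94.64 = $2,445.15
Net pay = $5,932.98 − $2,445.15 = $3,487.83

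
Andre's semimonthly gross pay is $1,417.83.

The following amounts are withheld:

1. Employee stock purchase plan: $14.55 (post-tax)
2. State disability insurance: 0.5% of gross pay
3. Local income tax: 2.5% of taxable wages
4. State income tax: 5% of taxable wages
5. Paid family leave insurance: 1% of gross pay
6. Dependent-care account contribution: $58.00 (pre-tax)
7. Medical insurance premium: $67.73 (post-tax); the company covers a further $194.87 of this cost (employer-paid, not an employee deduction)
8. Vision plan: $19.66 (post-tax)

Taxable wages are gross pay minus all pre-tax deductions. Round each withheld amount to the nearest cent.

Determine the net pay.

$1,134.63

Dependent-care account contribution: $58.00
Taxable wages = $1,417.83 − $58.00 = $1,359.83
Local income tax: $1,359.83 × 0.025 = $34.00
State income tax: $1,359.83 × 0.05 = $67.99
State disability insurance: $1,417.83 × 0.005 = $7.09
Paid family leave insurance: $1,417.83 × 0.01 = $14.18
Employee stock purchase plan: $14.55
Medical insurance premium: $67.73
Vision plan: $19.66
(Employer's $194.87 toward medical insurance premium is not withheld from the employee.)
Total deductions = $58.00 + $34.00 + $67.99 + $7.09 + $14.18 + $14.55 + $67.73 + $19.66 = $283.20
Net pay = $1,417.83 − $283.20 = $1,134.63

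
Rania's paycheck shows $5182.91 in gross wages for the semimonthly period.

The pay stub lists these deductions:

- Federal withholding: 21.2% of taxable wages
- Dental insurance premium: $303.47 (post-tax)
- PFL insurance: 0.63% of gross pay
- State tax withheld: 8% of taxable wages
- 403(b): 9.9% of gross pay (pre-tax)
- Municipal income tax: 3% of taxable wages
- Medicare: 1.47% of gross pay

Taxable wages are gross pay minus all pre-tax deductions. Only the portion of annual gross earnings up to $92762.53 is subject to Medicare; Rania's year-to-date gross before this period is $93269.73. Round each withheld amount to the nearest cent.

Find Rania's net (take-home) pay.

403(b): $5182.91 × 0.099 = $513.11
Taxable wages = $5182.91 − $513.11 = $4669.80
Municipal income tax: $4669.80 × 0.03 = $140.09
Federal withholding: $4669.80 × 0.212 = $990.00
State tax withheld: $4669.80 × 0.08 = $373.58
Medicare: annual cap $92762.53 already reached (YTD $93269.73), so $0.00
PFL insurance: $5182.91 × 0.0063 = $32.65
Dental insurance premium: $303.47
Total deductions = $513.11 + $140.09 + $990.00 + $373.58 + $0.00 + $32.65 + $303.47 = $2352.90
Net pay = $5182.91 − $2352.90 = $2830.01

$2830.01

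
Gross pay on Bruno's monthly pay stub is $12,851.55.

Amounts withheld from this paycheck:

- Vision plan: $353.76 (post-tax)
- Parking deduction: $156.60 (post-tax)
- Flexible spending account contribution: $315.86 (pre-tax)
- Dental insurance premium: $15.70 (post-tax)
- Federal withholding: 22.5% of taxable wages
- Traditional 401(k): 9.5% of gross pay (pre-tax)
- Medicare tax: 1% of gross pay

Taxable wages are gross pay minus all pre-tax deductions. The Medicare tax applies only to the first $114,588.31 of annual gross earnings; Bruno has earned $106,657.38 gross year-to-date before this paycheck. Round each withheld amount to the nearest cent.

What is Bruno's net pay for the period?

$8,163.59

Flexible spending account contribution: $315.86
Traditional 401(k): $12,851.55 × 0.095 = $1,220.90
Pre-tax total = $315.86 + $1,220.90 = $1,536.76
Taxable wages = $12,851.55 − $1,536.76 = $11,314.79
Federal withholding: $11,314.79 × 0.225 = $2,545.83
Medicare tax: only $114,588.31 − $106,657.38 = $7,930.93 of this check is subject → $7,930.93 × 0.01 = $79.31
Dental insurance premium: $15.70
Vision plan: $353.76
Parking deduction: $156.60
Total deductions = $315.86 + $1,220.90 + $2,545.83 + $79.31 + $15.70 + $353.76 + $156.60 = $4,687.96
Net pay = $12,851.55 − $4,687.96 = $8,163.59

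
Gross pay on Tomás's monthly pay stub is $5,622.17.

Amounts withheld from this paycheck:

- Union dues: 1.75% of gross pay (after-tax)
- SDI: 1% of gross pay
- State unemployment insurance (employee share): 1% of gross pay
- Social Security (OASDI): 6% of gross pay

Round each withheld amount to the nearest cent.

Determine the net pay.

$5,074.01

State unemployment insurance (employee share): $5,622.17 × 0.01 = $56.22
SDI: $5,622.17 × 0.01 = $56.22
Social Security (OASDI): $5,622.17 × 0.06 = $337.33
Union dues: $5,622.17 × 0.0175 = $98.39
Total deductions = $56.22 + $56.22 + $337.33 + $98.39 = $548.16
Net pay = $5,622.17 − $548.16 = $5,074.01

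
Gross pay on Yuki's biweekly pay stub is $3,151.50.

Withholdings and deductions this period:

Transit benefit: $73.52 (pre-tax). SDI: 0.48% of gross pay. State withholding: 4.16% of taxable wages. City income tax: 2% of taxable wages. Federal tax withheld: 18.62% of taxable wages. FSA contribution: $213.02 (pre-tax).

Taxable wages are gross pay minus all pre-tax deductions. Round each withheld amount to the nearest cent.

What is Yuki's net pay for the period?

$2,139.89

Transit benefit: $73.52
FSA contribution: $213.02
Pre-tax total = $73.52 + $213.02 = $286.54
Taxable wages = $3,151.50 − $286.54 = $2,864.96
Federal tax withheld: $2,864.96 × 0.1862 = $533.46
City income tax: $2,864.96 × 0.02 = $57.30
State withholding: $2,864.96 × 0.0416 = $119.18
SDI: $3,151.50 × 0.0048 = $15.13
Total deductions = $73.52 + $213.02 + $533.46 + $57.30 + $119.18 + $15.13 = $1,011.61
Net pay = $3,151.50 − $1,011.61 = $2,139.89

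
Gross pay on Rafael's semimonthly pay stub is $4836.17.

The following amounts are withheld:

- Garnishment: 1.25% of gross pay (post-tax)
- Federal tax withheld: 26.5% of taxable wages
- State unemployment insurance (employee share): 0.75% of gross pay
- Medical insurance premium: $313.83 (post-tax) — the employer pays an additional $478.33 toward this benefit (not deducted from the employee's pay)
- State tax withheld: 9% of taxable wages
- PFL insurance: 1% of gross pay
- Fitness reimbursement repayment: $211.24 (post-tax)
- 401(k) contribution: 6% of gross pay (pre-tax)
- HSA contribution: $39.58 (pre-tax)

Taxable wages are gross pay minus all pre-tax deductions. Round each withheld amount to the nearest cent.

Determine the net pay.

$2236.49

401(k) contribution: $4836.17 × 0.06 = $290.17
HSA contribution: $39.58
Pre-tax total = $290.17 + $39.58 = $329.75
Taxable wages = $4836.17 − $329.75 = $4506.42
State tax withheld: $4506.42 × 0.09 = $405.58
Federal tax withheld: $4506.42 × 0.265 = $1194.20
State unemployment insurance (employee share): $4836.17 × 0.0075 = $36.27
PFL insurance: $4836.17 × 0.01 = $48.36
Medical insurance premium: $313.83
Fitness reimbursement repayment: $211.24
Garnishment: $4836.17 × 0.0125 = $60.45
(Employer's $478.33 toward medical insurance premium is not withheld from the employee.)
Total deductions = $290.17 + $39.58 + $405.58 + $1194.20 + $36.27 + $48.36 + $313.83 + $211.24 + $60.45 = $2599.68
Net pay = $4836.17 − $2599.68 = $2236.49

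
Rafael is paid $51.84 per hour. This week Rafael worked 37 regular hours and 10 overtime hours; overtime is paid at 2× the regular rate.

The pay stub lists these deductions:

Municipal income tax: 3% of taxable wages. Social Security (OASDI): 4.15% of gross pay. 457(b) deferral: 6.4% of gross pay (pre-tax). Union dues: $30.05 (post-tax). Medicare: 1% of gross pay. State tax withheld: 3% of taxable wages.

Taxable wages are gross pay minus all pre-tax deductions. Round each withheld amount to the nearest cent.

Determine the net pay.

$2,417.60

Regular pay: 37 × $51.84 = $1,918.08
Overtime pay: 10 × $51.84 × 2 = $1,036.80
Gross pay = $1,918.08 + $1,036.80 = $2,954.88
457(b) deferral: $2,954.88 × 0.064 = $189.11
Taxable wages = $2,954.88 − $189.11 = $2,765.77
State tax withheld: $2,765.77 × 0.03 = $82.97
Municipal income tax: $2,765.77 × 0.03 = $82.97
Medicare: $2,954.88 × 0.01 = $29.55
Social Security (OASDI): $2,954.88 × 0.0415 = $122.63
Union dues: $30.05
Total deductions = $189.11 + $82.97 + $82.97 + $29.55 + $122.63 + $30.05 = $537.28
Net pay = $2,954.88 − $537.28 = $2,417.60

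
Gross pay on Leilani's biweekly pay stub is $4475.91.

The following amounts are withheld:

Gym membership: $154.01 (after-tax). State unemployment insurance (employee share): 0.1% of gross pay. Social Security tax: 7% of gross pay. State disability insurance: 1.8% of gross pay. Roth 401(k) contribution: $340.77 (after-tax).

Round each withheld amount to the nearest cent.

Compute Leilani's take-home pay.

$3582.77

State unemployment insurance (employee share): $4475.91 × 0.001 = $4.48
State disability insurance: $4475.91 × 0.018 = $80.57
Social Security tax: $4475.91 × 0.07 = $313.31
Roth 401(k) contribution: $340.77
Gym membership: $154.01
Total deductions = $4.48 + $80.57 + $313.31 + $340.77 + $154.01 = $893.14
Net pay = $4475.91 − $893.14 = $3582.77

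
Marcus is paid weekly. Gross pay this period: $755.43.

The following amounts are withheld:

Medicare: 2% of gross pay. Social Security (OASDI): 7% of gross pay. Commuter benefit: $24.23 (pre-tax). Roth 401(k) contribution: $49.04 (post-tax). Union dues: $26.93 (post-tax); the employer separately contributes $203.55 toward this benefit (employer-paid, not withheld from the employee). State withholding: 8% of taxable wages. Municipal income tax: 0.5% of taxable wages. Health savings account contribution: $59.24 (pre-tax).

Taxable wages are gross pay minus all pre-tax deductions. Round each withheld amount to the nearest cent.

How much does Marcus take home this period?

Health savings account contribution: $59.24
Commuter benefit: $24.23
Pre-tax total = $59.24 + $24.23 = $83.47
Taxable wages = $755.43 − $83.47 = $671.96
State withholding: $671.96 × 0.08 = $53.76
Municipal income tax: $671.96 × 0.005 = $3.36
Social Security (OASDI): $755.43 × 0.07 = $52.88
Medicare: $755.43 × 0.02 = $15.11
Roth 401(k) contribution: $49.04
Union dues: $26.93
(Employer's $203.55 toward union dues is not withheld from the employee.)
Total deductions = $59.24 + $24.23 + $53.76 + $3.36 + $52.88 + $15.11 + $49.04 + $26.93 = $284.55
Net pay = $755.43 − $284.55 = $470.88

$470.88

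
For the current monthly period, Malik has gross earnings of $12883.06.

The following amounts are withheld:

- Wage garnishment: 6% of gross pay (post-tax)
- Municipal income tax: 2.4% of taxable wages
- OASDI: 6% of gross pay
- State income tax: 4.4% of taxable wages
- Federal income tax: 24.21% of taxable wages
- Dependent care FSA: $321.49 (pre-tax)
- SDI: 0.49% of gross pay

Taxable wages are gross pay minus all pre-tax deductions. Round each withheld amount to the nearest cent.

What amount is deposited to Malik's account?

$7057.13

Dependent care FSA: $321.49
Taxable wages = $12883.06 − $321.49 = $12561.57
State income tax: $12561.57 × 0.044 = $552.71
Federal income tax: $12561.57 × 0.2421 = $3041.16
Municipal income tax: $12561.57 × 0.024 = $301.48
SDI: $12883.06 × 0.0049 = $63.13
OASDI: $12883.06 × 0.06 = $772.98
Wage garnishment: $12883.06 × 0.06 = $772.98
Total deductions = $321.49 + $552.71 + $3041.16 + $301.48 + $63.13 + $772.98 + $772.98 = $5825.93
Net pay = $12883.06 − $5825.93 = $7057.13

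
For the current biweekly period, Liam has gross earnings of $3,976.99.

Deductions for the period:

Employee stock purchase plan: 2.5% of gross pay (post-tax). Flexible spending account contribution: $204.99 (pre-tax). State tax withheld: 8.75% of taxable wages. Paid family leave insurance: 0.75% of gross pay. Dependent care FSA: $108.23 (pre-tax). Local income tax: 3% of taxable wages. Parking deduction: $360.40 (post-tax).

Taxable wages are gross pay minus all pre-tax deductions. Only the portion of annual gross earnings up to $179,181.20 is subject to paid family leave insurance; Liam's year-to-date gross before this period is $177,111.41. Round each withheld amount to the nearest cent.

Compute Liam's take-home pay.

$2,757.94

Flexible spending account contribution: $204.99
Dependent care FSA: $108.23
Pre-tax total = $204.99 + $108.23 = $313.22
Taxable wages = $3,976.99 − $313.22 = $3,663.77
State tax withheld: $3,663.77 × 0.0875 = $320.58
Local income tax: $3,663.77 × 0.03 = $109.91
Paid family leave insurance: only $179,181.20 − $177,111.41 = $2,069.79 of this check is subject → $2,069.79 × 0.0075 = $15.52
Employee stock purchase plan: $3,976.99 × 0.025 = $99.42
Parking deduction: $360.40
Total deductions = $204.99 + $108.23 + $320.58 + $109.91 + $15.52 + $99.42 + $360.40 = $1,219.05
Net pay = $3,976.99 − $1,219.05 = $2,757.94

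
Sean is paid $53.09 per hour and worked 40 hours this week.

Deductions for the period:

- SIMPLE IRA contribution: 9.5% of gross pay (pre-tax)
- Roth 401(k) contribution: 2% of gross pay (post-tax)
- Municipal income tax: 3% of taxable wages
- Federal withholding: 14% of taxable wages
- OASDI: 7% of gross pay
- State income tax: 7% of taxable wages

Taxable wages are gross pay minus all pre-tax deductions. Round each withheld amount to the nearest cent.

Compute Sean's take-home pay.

$1,269.49

Gross pay: 40 × $53.09 = $2,123.60
SIMPLE IRA contribution: $2,123.60 × 0.095 = $201.74
Taxable wages = $2,123.60 − $201.74 = $1,921.86
State income tax: $1,921.86 × 0.07 = $134.53
Federal withholding: $1,921.86 × 0.14 = $269.06
Municipal income tax: $1,921.86 × 0.03 = $57.66
OASDI: $2,123.60 × 0.07 = $148.65
Roth 401(k) contribution: $2,123.60 × 0.02 = $42.47
Total deductions = $201.74 + $134.53 + $269.06 + $57.66 + $148.65 + $42.47 = $854.11
Net pay = $2,123.60 − $854.11 = $1,269.49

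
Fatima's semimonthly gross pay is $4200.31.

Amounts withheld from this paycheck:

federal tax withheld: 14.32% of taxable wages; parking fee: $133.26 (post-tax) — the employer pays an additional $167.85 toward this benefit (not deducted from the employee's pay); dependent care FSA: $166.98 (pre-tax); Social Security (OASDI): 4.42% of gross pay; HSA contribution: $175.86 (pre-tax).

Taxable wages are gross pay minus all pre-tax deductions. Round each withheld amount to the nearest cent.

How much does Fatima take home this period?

Dependent care FSA: $166.98
HSA contribution: $175.86
Pre-tax total = $166.98 + $175.86 = $342.84
Taxable wages = $4200.31 − $342.84 = $3857.47
Federal tax withheld: $3857.47 × 0.1432 = $552.39
Social Security (OASDI): $4200.31 × 0.0442 = $185.65
Parking fee: $133.26
(Employer's $167.85 toward parking fee is not withheld from the employee.)
Total deductions = $166.98 + $175.86 + $552.39 + $185.65 + $133.26 = $1214.14
Net pay = $4200.31 − $1214.14 = $2986.17

$2986.17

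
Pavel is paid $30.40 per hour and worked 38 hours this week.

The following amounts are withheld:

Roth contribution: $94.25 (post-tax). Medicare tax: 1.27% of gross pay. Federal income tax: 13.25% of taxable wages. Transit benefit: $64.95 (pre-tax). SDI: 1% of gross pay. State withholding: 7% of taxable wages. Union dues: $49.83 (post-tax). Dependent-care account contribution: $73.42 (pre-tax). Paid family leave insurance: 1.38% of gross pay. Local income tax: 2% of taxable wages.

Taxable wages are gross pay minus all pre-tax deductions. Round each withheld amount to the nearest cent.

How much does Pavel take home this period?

$604.34

Gross pay: 38 × $30.40 = $1155.20
Dependent-care account contribution: $73.42
Transit benefit: $64.95
Pre-tax total = $73.42 + $64.95 = $138.37
Taxable wages = $1155.20 − $138.37 = $1016.83
Federal income tax: $1016.83 × 0.1325 = $134.73
Local income tax: $1016.83 × 0.02 = $20.34
State withholding: $1016.83 × 0.07 = $71.18
Medicare tax: $1155.20 × 0.0127 = $14.67
SDI: $1155.20 × 0.01 = $11.55
Paid family leave insurance: $1155.20 × 0.0138 = $15.94
Roth contribution: $94.25
Union dues: $49.83
Total deductions = $73.42 + $64.95 + $134.73 + $20.34 + $71.18 + $14.67 + $11.55 + $15.94 + $94.25 + $49.83 = $550.86
Net pay = $1155.20 − $550.86 = $604.34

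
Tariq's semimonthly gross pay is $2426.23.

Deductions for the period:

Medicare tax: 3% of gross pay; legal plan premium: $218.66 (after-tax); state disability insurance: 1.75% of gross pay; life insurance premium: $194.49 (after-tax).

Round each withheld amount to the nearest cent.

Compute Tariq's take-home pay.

$1897.83

State disability insurance: $2426.23 × 0.0175 = $42.46
Medicare tax: $2426.23 × 0.03 = $72.79
Legal plan premium: $218.66
Life insurance premium: $194.49
Total deductions = $42.46 + $72.79 + $218.66 + $194.49 = $528.40
Net pay = $2426.23 − $528.40 = $1897.83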